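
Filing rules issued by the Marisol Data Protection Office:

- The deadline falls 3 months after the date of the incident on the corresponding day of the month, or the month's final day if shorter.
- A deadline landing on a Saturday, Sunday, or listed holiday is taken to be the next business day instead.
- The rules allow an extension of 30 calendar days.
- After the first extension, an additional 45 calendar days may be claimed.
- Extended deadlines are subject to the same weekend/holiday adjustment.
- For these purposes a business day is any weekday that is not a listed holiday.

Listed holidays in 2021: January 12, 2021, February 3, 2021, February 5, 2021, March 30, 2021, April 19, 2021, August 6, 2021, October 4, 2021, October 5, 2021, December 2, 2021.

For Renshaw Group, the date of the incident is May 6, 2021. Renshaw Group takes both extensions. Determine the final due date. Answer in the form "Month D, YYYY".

October 25, 2021

3 months after May 6, 2021, on the same day of the month, is August 6, 2021.
August 6, 2021 is a listed holiday; the next business day is August 9, 2021 (Monday).
Add the 30 calendar-day extension to August 9, 2021: September 8, 2021.
Since September 8, 2021 is a Wednesday and not a holiday, the date is unchanged.
The 45-calendar-day extension moves the deadline from September 8, 2021 to October 23, 2021.
October 23, 2021 is a Saturday; the next business day is October 25, 2021 (Monday).
Deadline: October 25, 2021.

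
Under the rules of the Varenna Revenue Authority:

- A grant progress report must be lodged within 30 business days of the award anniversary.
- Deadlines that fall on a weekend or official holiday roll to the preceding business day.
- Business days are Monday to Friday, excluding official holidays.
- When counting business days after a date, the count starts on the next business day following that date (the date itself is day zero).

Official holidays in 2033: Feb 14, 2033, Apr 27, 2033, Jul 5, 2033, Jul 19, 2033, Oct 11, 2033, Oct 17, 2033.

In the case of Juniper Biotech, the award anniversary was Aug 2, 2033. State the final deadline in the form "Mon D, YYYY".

Counting 30 business days after Aug 2, 2033 (skipping weekends and listed holidays) reaches Sep 13, 2033.
Since Sep 13, 2033 is a Tuesday and not a holiday, the date is unchanged.
Final deadline: Sep 13, 2033.

Sep 13, 2033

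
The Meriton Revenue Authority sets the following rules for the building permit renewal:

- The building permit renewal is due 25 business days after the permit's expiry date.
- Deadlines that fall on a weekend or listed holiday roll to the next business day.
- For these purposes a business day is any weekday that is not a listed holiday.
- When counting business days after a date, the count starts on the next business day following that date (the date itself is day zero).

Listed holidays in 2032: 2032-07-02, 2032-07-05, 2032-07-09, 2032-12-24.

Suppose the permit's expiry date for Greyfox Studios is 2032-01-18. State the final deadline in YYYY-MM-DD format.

2032-02-20

Starting the day after 2032-01-18 and counting 25 business days lands on 2032-02-20.
Since 2032-02-20 is a Friday and not a holiday, the date is unchanged.
Final deadline: 2032-02-20.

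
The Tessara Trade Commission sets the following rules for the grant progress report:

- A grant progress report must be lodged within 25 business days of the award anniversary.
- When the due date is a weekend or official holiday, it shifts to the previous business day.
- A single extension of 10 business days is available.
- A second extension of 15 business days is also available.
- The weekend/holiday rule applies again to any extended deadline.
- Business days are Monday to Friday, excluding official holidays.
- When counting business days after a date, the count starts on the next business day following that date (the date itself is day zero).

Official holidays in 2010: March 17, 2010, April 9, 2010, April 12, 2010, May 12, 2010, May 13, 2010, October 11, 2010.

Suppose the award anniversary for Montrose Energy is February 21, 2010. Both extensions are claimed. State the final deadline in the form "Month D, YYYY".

Counting 25 business days after February 21, 2010 (skipping weekends and listed holidays) reaches March 29, 2010.
March 29, 2010 is a Monday and not a listed holiday, so it stands.
Counting 10 further business days from March 29, 2010 reaches April 14, 2010.
April 14, 2010 is a Wednesday and not a listed holiday, so it stands.
Counting 15 further business days from April 14, 2010 reaches May 5, 2010.
May 5, 2010 is a Wednesday and not a listed holiday, so it stands.
Final deadline: May 5, 2010.

May 5, 2010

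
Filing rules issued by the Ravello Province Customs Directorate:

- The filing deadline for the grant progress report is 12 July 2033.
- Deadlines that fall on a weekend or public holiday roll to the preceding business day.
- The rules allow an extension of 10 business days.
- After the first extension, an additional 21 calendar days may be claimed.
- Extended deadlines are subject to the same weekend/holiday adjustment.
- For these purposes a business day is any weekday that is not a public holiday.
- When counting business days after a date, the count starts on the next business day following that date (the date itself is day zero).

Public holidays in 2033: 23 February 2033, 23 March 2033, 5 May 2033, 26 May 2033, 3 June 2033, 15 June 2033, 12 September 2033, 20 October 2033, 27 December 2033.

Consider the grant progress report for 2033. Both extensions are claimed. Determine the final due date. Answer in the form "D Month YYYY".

Start from the fixed due date, 12 July 2033.
Since 12 July 2033 is a Tuesday and not a holiday, the date is unchanged.
Applying the 10-business-day extension: 10 business days after 12 July 2033 is 26 July 2033.
Since 26 July 2033 is a Tuesday and not a holiday, the date is unchanged.
The 21-calendar-day extension moves the deadline from 26 July 2033 to 16 August 2033.
16 August 2033 (Tuesday) is already a business day.
The final due date is 16 August 2033.

16 August 2033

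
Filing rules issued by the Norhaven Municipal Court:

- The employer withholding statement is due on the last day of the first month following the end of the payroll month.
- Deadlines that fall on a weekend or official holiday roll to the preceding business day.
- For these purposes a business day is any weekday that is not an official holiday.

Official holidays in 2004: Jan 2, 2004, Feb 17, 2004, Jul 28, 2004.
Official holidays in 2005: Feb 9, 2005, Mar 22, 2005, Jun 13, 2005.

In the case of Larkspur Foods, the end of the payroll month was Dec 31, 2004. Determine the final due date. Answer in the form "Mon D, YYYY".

Jan 31, 2005

The first month after Dec 31, 2004 is January 2005, whose last day is Jan 31, 2005.
Jan 31, 2005 is a Monday and not a listed holiday, so it stands.
Deadline: Jan 31, 2005.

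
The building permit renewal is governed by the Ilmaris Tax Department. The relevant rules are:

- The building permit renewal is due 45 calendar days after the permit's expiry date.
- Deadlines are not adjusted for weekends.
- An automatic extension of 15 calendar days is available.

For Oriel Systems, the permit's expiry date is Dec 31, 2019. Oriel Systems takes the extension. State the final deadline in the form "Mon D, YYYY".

Feb 29, 2020

From Dec 31, 2019, 45 calendar days later is Feb 14, 2020.
No adjustment is made for weekends or holidays, so Feb 14, 2020 stands.
Add the 15 calendar-day extension to Feb 14, 2020: Feb 29, 2020.
Feb 29, 2020 falls on a Saturday. The rules make no weekend/holiday allowance, so it remains Feb 29, 2020.
Deadline: Feb 29, 2020.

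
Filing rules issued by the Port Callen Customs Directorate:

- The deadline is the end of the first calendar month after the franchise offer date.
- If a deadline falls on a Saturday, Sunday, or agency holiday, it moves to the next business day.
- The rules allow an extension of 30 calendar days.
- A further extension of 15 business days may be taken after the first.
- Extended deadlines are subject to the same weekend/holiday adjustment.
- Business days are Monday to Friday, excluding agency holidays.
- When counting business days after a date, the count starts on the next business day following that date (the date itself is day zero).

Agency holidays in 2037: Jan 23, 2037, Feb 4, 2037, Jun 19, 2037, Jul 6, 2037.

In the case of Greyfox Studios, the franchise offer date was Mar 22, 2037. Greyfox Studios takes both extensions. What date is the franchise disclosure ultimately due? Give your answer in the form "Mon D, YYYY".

Jun 23, 2037

1 month after Mar 22, 2037 is April 2037; that month ends on Apr 30, 2037.
Since Apr 30, 2037 is a Thursday and not a holiday, the date is unchanged.
With the 30-day extension, Apr 30, 2037 becomes May 30, 2037.
May 30, 2037 falls on a Saturday. Rolling to the next business day gives Jun 1, 2037, a Monday.
Applying the 15-business-day extension: 15 business days after Jun 1, 2037 is Jun 23, 2037.
Since Jun 23, 2037 is a Tuesday and not a holiday, the date is unchanged.
The final due date is Jun 23, 2037.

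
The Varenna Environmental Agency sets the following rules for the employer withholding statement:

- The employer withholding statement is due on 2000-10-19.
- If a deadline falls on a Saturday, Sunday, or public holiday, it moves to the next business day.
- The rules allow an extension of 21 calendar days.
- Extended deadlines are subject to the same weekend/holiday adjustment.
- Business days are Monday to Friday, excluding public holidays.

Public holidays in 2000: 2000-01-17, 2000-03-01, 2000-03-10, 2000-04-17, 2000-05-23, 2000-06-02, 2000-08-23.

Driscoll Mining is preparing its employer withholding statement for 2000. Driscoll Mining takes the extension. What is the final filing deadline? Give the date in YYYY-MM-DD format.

2000-11-09

The statutory due date is 2000-10-19.
2000-10-19 (Thursday) is already a business day.
Add the 21 calendar-day extension to 2000-10-19: 2000-11-09.
Since 2000-11-09 is a Thursday and not a holiday, the date is unchanged.
Final deadline: 2000-11-09.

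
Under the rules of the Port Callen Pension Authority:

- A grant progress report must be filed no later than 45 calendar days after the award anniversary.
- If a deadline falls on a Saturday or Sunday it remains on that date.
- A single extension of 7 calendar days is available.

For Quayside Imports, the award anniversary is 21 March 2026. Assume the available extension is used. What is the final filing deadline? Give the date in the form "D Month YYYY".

12 May 2026

Trigger date 21 March 2026 + 45 calendar days = 5 May 2026.
5 May 2026 is a Tuesday; no weekend or holiday adjustment applies.
Add the 7 calendar-day extension to 5 May 2026: 12 May 2026.
12 May 2026 falls on a Tuesday. The rules make no weekend/holiday allowance, so it remains 12 May 2026.
Final deadline: 12 May 2026.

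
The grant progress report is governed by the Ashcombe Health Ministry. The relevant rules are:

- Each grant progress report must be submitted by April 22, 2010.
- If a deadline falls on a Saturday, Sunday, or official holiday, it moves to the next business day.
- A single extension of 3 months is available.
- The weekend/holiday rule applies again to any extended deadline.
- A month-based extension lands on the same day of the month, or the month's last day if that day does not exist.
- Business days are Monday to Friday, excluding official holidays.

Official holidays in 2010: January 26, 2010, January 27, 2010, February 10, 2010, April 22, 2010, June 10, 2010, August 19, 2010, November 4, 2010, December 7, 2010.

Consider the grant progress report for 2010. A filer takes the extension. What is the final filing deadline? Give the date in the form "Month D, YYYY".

Start from the fixed due date, April 22, 2010.
Because April 22, 2010 is a listed holiday, the deadline becomes April 23, 2010 (Friday).
Add 3 months to April 23, 2010: July 23, 2010.
Since July 23, 2010 is a Friday and not a holiday, the date is unchanged.
Deadline: July 23, 2010.

July 23, 2010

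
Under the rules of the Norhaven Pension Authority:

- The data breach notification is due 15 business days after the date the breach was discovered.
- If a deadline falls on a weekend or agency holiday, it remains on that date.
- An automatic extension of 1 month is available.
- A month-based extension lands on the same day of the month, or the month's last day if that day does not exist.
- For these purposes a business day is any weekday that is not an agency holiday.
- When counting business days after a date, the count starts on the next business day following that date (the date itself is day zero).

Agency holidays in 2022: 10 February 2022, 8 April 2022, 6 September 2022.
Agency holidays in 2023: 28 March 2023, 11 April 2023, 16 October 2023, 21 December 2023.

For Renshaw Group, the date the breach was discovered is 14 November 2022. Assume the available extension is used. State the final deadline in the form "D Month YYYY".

15 business days after 14 November 2022, excluding weekends and holidays, is 5 December 2022.
5 December 2022 falls on a Monday. The rules make no weekend/holiday allowance, so it remains 5 December 2022.
Applying the 1 month extension: 1 month after 5 December 2022 is 5 January 2023.
5 January 2023 falls on a Thursday. The rules make no weekend/holiday allowance, so it remains 5 January 2023.
The final due date is 5 January 2023.

5 January 2023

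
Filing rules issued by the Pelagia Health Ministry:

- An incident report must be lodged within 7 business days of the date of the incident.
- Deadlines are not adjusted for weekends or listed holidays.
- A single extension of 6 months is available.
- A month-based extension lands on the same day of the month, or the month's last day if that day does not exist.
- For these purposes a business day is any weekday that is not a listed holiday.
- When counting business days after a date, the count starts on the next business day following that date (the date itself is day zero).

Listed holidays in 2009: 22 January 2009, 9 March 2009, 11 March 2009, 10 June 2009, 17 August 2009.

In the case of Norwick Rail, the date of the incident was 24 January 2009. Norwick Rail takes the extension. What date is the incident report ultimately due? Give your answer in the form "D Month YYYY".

3 August 2009

Starting the day after 24 January 2009 and counting 7 business days lands on 3 February 2009.
3 February 2009 is a Tuesday; no weekend or holiday adjustment applies.
The 6 months extension carries 3 February 2009 to 3 August 2009.
3 August 2009 is a Monday; no weekend or holiday adjustment applies.
Final deadline: 3 August 2009.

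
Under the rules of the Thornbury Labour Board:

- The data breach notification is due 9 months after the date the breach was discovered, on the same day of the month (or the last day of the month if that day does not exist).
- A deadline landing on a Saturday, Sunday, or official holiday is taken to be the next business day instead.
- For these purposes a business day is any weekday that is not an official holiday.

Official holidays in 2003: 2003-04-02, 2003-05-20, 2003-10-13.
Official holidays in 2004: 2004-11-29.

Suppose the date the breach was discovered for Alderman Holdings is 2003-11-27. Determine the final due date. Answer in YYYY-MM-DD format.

9 months from 2003-11-27 is 2004-08-27.
2004-08-27 falls on a Friday, which is a business day, so no adjustment is needed.
Deadline: 2004-08-27.

2004-08-27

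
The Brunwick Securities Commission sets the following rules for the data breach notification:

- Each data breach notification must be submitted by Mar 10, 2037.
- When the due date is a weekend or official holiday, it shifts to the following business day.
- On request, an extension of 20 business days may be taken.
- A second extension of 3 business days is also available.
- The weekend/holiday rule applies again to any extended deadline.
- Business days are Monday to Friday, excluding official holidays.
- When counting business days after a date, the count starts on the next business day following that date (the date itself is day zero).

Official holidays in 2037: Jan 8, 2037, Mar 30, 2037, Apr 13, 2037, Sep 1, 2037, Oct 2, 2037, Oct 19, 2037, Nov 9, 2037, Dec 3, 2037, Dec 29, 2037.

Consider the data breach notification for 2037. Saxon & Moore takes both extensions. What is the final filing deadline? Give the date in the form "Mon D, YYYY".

Apr 14, 2037

The stated deadline is Mar 10, 2037.
Mar 10, 2037 falls on a Tuesday, which is a business day, so no adjustment is needed.
Applying the 20-business-day extension: 20 business days after Mar 10, 2037 is Apr 8, 2037.
Apr 8, 2037 falls on a Wednesday, which is a business day, so no adjustment is needed.
Applying the 3-business-day extension: 3 business days after Apr 8, 2037 is Apr 14, 2037.
Apr 14, 2037 is a Tuesday and not a listed holiday, so it stands.
So the filing is due Apr 14, 2037.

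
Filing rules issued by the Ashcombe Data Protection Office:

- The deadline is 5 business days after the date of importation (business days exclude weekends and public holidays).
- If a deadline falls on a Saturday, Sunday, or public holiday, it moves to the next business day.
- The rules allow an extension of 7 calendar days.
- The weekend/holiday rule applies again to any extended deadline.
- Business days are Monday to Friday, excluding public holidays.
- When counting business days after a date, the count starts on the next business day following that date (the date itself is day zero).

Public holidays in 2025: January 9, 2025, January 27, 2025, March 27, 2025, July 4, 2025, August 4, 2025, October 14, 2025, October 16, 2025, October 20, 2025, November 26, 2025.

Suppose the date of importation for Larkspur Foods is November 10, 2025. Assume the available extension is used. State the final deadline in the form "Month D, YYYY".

November 24, 2025

Counting 5 business days after November 10, 2025 (skipping weekends and listed holidays) reaches November 17, 2025.
November 17, 2025 falls on a Monday, which is a business day, so no adjustment is needed.
Add the 7 calendar-day extension to November 17, 2025: November 24, 2025.
November 24, 2025 (Monday) is already a business day.
So the filing is due November 24, 2025.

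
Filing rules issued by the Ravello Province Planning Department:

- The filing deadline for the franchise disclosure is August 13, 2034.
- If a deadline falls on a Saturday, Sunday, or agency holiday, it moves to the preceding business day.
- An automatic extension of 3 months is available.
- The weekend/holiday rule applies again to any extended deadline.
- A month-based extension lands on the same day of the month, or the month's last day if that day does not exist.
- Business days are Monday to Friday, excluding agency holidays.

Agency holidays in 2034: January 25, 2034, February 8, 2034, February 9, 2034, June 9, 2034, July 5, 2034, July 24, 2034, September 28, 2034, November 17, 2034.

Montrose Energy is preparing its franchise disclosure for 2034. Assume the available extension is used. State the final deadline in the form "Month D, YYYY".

The stated deadline is August 13, 2034.
Because August 13, 2034 is a Sunday, the deadline becomes August 11, 2034 (Friday).
The 3 months extension carries August 11, 2034 to November 11, 2034.
November 11, 2034 falls on a Saturday. Rolling to the preceding business day gives November 10, 2034, a Friday.
Deadline: November 10, 2034.

November 10, 2034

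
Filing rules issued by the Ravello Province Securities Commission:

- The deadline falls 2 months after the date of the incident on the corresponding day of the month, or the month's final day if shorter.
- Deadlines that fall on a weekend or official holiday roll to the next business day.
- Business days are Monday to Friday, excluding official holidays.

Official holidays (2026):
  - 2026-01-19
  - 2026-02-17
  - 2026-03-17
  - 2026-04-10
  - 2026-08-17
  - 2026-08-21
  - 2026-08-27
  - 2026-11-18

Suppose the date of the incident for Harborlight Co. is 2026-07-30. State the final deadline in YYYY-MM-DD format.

2026-09-30

Moving 2 months forward from 2026-07-30 on the corresponding day gives 2026-09-30.
Since 2026-09-30 is a Wednesday and not a holiday, the date is unchanged.
The final due date is 2026-09-30.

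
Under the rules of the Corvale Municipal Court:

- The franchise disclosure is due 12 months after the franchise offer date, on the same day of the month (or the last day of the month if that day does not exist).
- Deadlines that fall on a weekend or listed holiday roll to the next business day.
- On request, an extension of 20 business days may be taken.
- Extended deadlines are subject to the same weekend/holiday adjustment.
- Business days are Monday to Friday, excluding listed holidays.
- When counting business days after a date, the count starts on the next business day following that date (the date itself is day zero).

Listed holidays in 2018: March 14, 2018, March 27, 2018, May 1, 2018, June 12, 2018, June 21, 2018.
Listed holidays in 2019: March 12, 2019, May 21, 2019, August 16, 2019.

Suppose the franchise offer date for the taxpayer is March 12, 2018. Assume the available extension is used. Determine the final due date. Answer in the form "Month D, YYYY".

April 10, 2019

12 months from March 12, 2018 is March 12, 2019.
March 12, 2019 is a listed holiday, so it moves to the next business day, March 13, 2019 (Wednesday).
Counting 20 further business days from March 13, 2019 reaches April 10, 2019.
April 10, 2019 falls on a Wednesday, which is a business day, so no adjustment is needed.
So the filing is due April 10, 2019.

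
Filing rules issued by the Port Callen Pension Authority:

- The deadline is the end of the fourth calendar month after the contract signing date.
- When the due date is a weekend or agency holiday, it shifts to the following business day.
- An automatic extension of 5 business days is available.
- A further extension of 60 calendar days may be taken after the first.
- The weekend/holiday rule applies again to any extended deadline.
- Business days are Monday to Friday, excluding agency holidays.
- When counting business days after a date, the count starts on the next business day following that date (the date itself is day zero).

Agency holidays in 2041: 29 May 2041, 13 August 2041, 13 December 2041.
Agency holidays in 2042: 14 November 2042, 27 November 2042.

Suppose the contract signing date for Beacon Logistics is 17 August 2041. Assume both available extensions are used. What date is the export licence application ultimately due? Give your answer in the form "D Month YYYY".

10 March 2042

4 months after 17 August 2041 falls in December 2041; the last day of that month is 31 December 2041.
Since 31 December 2041 is a Tuesday and not a holiday, the date is unchanged.
Counting 5 further business days from 31 December 2041 reaches 7 January 2042.
7 January 2042 (Tuesday) is already a business day.
With the 60-day extension, 7 January 2042 becomes 8 March 2042.
8 March 2042 is a Saturday; the next business day is 10 March 2042 (Monday).
The final due date is 10 March 2042.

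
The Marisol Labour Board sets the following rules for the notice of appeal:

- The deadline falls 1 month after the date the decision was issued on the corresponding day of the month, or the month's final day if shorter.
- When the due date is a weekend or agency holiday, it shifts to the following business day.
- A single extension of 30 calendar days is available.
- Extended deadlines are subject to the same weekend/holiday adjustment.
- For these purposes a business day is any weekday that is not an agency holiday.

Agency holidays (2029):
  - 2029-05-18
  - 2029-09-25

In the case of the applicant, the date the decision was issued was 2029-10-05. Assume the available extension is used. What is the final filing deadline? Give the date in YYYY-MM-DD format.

2029-12-05

1 month after 2029-10-05, on the same day of the month, is 2029-11-05.
2029-11-05 is a Monday and not a listed holiday, so it stands.
The 30-calendar-day extension moves the deadline from 2029-11-05 to 2029-12-05.
2029-12-05 is a Wednesday and not a listed holiday, so it stands.
The final due date is 2029-12-05.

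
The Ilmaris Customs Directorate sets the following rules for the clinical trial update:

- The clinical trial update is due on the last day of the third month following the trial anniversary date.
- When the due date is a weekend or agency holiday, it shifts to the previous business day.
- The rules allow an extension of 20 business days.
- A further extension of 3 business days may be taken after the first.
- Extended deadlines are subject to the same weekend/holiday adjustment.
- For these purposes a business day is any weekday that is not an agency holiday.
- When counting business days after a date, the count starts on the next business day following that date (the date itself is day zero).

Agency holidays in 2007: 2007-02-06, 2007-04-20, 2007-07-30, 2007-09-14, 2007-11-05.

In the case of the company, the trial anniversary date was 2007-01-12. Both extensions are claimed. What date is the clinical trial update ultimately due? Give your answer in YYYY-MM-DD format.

The third month after 2007-01-12 is April 2007, whose last day is 2007-04-30.
2007-04-30 falls on a Monday, which is a business day, so no adjustment is needed.
The 20-business-day extension runs from 2007-04-30 to 2007-05-28.
2007-05-28 falls on a Monday, which is a business day, so no adjustment is needed.
Counting 3 further business days from 2007-05-28 reaches 2007-05-31.
2007-05-31 (Thursday) is already a business day.
So the filing is due 2007-05-31.

2007-05-31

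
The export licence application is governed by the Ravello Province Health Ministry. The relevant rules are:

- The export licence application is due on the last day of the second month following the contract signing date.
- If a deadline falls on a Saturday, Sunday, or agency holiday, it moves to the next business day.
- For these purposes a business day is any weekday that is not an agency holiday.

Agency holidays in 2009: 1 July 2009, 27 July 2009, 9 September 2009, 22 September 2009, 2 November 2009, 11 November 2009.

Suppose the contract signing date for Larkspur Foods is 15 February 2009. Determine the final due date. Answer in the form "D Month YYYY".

30 April 2009

2 months after 15 February 2009 falls in April 2009; the last day of that month is 30 April 2009.
Since 30 April 2009 is a Thursday and not a holiday, the date is unchanged.
The final due date is 30 April 2009.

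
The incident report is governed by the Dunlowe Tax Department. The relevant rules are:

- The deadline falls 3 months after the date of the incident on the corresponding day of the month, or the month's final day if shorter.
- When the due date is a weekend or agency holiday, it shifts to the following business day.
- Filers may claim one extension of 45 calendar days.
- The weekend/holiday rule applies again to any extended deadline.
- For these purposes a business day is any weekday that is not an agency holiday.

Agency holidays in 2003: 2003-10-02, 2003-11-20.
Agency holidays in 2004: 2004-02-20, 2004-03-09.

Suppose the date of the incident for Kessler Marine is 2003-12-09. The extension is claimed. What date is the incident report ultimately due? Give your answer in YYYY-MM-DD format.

Moving 3 months forward from 2003-12-09 on the corresponding day gives 2004-03-09.
2004-03-09 is a listed holiday, so it moves to the next business day, 2004-03-10 (Wednesday).
The 45-calendar-day extension moves the deadline from 2004-03-10 to 2004-04-24.
Because 2004-04-24 is a Saturday, the deadline becomes 2004-04-26 (Monday).
The final due date is 2004-04-26.

2004-04-26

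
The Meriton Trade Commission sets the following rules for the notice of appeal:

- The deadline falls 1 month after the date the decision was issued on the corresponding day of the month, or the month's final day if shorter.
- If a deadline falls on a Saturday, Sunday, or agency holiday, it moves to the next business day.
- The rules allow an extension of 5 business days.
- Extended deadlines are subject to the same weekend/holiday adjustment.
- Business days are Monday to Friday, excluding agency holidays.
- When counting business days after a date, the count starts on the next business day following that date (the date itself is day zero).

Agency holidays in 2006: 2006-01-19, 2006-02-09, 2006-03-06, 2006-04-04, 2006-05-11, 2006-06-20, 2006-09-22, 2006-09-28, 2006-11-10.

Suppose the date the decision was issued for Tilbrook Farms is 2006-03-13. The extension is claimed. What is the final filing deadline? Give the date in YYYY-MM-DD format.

Moving 1 month forward from 2006-03-13 on the corresponding day gives 2006-04-13.
2006-04-13 falls on a Thursday, which is a business day, so no adjustment is needed.
The 5-business-day extension runs from 2006-04-13 to 2006-04-20.
Since 2006-04-20 is a Thursday and not a holiday, the date is unchanged.
Final deadline: 2006-04-20.

2006-04-20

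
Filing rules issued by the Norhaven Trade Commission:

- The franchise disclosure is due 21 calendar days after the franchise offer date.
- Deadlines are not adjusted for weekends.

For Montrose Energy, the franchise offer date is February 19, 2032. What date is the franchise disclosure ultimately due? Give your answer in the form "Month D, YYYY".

Trigger date February 19, 2032 + 21 calendar days = March 11, 2032.
No adjustment is made for weekends or holidays, so March 11, 2032 stands.
Final deadline: March 11, 2032.

March 11, 2032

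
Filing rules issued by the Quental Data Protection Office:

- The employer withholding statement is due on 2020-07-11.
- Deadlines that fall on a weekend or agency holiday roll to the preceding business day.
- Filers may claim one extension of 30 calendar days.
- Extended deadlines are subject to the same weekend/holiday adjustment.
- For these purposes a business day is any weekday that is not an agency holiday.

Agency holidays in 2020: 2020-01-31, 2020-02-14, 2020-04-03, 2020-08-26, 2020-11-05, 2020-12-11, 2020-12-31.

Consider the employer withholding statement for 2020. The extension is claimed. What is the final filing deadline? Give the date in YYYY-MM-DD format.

2020-08-07

Start from the fixed due date, 2020-07-11.
2020-07-11 is a Saturday; the preceding business day is 2020-07-10 (Friday).
The 30-calendar-day extension moves the deadline from 2020-07-10 to 2020-08-09.
Because 2020-08-09 is a Sunday, the deadline becomes 2020-08-07 (Friday).
So the filing is due 2020-08-07.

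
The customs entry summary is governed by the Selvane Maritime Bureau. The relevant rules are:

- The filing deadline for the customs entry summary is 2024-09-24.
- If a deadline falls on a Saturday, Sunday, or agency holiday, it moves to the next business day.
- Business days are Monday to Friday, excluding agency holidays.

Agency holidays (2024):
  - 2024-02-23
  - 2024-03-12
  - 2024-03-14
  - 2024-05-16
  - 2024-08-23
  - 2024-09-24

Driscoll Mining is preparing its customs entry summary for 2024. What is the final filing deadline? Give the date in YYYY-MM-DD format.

Start from the fixed due date, 2024-09-24.
2024-09-24 falls on a listed holiday. Rolling to the next business day gives 2024-09-25, a Wednesday.
So the filing is due 2024-09-25.

2024-09-25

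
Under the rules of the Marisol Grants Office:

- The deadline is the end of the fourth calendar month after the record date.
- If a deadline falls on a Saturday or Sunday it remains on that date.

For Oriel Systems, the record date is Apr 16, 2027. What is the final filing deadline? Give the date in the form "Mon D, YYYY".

Aug 31, 2027

The fourth month after Apr 16, 2027 is August 2027, whose last day is Aug 31, 2027.
No adjustment is made for weekends or holidays, so Aug 31, 2027 stands.
Final deadline: Aug 31, 2027.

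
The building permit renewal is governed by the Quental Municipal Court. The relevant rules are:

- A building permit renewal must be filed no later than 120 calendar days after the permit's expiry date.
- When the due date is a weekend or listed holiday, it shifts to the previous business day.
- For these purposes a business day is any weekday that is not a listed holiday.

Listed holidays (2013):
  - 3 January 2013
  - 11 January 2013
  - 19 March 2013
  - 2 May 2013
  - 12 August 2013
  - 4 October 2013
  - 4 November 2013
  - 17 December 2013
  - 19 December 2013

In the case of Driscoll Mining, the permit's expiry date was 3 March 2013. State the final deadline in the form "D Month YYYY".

1 July 2013

120 calendar days after 3 March 2013 is 1 July 2013.
1 July 2013 (Monday) is already a business day.
Deadline: 1 July 2013.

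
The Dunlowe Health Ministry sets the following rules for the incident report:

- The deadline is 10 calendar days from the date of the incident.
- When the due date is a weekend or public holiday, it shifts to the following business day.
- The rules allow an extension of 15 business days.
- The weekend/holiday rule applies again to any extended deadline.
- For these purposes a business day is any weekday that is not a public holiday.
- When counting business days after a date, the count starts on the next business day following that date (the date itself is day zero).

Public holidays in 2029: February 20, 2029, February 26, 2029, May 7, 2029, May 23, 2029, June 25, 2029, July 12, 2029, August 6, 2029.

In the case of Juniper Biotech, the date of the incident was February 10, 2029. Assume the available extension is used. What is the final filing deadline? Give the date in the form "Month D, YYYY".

10 calendar days after February 10, 2029 is February 20, 2029.
Because February 20, 2029 is a listed holiday, the deadline becomes February 21, 2029 (Wednesday).
Counting 15 further business days from February 21, 2029 reaches March 15, 2029.
March 15, 2029 is a Thursday and not a listed holiday, so it stands.
Deadline: March 15, 2029.

March 15, 2029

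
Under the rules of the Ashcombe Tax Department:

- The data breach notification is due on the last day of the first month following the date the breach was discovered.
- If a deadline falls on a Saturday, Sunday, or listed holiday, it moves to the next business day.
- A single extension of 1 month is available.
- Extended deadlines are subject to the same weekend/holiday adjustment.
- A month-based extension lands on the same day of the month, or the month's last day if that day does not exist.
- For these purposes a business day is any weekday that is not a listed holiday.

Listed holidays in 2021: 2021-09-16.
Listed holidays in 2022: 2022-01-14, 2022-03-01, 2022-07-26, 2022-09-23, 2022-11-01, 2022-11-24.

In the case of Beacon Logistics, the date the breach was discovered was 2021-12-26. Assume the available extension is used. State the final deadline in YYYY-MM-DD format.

The first month after 2021-12-26 is January 2022, whose last day is 2022-01-31.
2022-01-31 (Monday) is already a business day.
The 1 month extension carries 2022-01-31 to 2022-02-28 (day 31 does not exist in February, so the month's last day is used).
Since 2022-02-28 is a Monday and not a holiday, the date is unchanged.
Deadline: 2022-02-28.

2022-02-28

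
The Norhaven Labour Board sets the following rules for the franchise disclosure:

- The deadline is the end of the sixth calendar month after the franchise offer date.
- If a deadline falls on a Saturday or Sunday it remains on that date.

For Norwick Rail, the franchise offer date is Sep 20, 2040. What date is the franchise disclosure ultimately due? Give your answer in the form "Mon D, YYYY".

Mar 31, 2041

The sixth month after Sep 20, 2040 is March 2041, whose last day is Mar 31, 2041.
Mar 31, 2041 falls on a Sunday. The rules make no weekend/holiday allowance, so it remains Mar 31, 2041.
Deadline: Mar 31, 2041.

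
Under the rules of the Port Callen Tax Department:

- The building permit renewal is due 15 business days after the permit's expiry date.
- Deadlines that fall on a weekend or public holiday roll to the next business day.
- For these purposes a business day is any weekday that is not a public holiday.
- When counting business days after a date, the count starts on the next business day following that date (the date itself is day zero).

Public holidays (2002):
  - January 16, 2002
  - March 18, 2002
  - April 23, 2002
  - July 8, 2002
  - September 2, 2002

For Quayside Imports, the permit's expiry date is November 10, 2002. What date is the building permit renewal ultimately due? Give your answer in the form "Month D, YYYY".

November 29, 2002

15 business days after November 10, 2002, excluding weekends and holidays, is November 29, 2002.
November 29, 2002 is a Friday and not a listed holiday, so it stands.
Deadline: November 29, 2002.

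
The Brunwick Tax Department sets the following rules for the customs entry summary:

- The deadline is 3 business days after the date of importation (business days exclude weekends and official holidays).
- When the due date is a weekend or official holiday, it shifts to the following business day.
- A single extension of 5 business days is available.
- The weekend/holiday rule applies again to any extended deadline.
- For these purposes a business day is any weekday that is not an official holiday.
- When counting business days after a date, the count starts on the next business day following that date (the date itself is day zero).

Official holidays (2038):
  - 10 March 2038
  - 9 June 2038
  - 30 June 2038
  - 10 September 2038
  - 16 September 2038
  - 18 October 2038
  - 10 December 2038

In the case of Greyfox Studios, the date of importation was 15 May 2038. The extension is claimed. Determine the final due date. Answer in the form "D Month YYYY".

Starting the day after 15 May 2038 and counting 3 business days lands on 19 May 2038.
19 May 2038 falls on a Wednesday, which is a business day, so no adjustment is needed.
Counting 5 further business days from 19 May 2038 reaches 26 May 2038.
Since 26 May 2038 is a Wednesday and not a holiday, the date is unchanged.
Final deadline: 26 May 2038.

26 May 2038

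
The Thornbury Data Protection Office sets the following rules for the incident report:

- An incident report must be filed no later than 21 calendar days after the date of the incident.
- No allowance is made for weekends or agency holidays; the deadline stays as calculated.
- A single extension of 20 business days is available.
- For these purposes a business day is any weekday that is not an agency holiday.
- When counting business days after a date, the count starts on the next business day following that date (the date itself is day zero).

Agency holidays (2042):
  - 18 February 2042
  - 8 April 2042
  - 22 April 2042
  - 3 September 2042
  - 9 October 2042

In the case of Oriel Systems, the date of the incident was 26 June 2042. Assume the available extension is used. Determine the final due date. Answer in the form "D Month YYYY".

21 calendar days after 26 June 2042 is 17 July 2042.
17 July 2042 is a Thursday; no weekend or holiday adjustment applies.
Counting 20 further business days from 17 July 2042 reaches 14 August 2042.
14 August 2042 is a Thursday; no weekend or holiday adjustment applies.
Final deadline: 14 August 2042.

14 August 2042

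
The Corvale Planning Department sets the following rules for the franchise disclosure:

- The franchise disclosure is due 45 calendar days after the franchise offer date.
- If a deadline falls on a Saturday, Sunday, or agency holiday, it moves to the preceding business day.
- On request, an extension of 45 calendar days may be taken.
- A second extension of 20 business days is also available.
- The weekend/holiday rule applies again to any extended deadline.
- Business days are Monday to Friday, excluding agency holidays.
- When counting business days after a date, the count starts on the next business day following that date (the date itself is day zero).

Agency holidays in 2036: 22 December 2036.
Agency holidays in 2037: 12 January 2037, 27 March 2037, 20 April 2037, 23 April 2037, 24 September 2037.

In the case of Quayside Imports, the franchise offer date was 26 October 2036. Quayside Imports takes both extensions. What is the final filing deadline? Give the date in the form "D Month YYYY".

20 February 2037

45 calendar days after 26 October 2036 is 10 December 2036.
10 December 2036 falls on a Wednesday, which is a business day, so no adjustment is needed.
With the 45-day extension, 10 December 2036 becomes 24 January 2037.
Because 24 January 2037 is a Saturday, the deadline becomes 23 January 2037 (Friday).
Applying the 20-business-day extension: 20 business days after 23 January 2037 is 20 February 2037.
20 February 2037 (Friday) is already a business day.
So the filing is due 20 February 2037.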